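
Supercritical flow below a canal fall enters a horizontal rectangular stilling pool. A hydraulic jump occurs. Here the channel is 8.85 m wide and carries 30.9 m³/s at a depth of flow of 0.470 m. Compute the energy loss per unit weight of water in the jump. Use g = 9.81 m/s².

ΔE = 1.06 m

q = Q/b = 30.9/8.85 = 3.49 m²/s; V₁ = q/y₁ = 7.43 m/s. Fr₁ = V₁/√(g·y₁) = 3.46.
Conjugate-depth relation: y₂/y₁ = ½[√(1 + 8Fr₁²) − 1] = ½[√96.75 − 1] = 4.42.
y₂ = 4.42 × 0.470 = 2.08 m.
V₂ = q/y₂ = 3.49/2.08 = 1.68 m/s. E₁ = y₁ + V₁²/2g = 3.28 m; E₂ = y₂ + V₂²/2g = 2.22 m. ΔE = E₁ − E₂ = 1.06 m.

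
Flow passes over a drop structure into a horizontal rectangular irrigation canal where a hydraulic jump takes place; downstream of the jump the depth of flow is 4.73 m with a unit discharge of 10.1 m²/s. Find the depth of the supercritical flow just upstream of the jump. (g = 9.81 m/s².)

y₁ = 0.796 m

V₂ = q/y₂ = 10.1/4.73 = 2.14 m/s; Fr₂ = V₂/√(g·y₂) = 0.313.
From the momentum equation (using Fr₂), y₁/y₂ = ½[√(1 + 8Fr₂²) − 1] = ½[√1.786 − 1] = 0.168.
y₁ = 0.168 × 4.73 = 0.796 m.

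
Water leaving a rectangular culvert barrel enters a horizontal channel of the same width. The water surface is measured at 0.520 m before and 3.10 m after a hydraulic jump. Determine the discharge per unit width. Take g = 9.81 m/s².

q = 5.35 m²/s

For a rectangular channel the momentum equation gives q² = ½·g·y₁·y₂·(y₁ + y₂) = ½×9.81×0.520×3.10×3.62 = 28.6.
q = √28.6 = 5.35 m²/s.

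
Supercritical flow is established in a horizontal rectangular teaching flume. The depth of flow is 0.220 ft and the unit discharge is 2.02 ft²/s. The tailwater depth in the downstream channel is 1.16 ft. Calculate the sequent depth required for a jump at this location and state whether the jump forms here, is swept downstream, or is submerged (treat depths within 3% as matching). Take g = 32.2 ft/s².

y₂ = 0.969 ft; the jump is submerged

V₁ = q/y₁ = 2.02/0.220 = 9.18 ft/s. Fr₁ = V₁/√(g·y₁) = 9.18/√(32.2×0.220) = 3.45.
Bélanger equation: y₂/y₁ = ½[√(1 + 8Fr₁²) − 1] = ½[√96.21 − 1] = 4.40.
y₂ = 4.40 × 0.220 = 0.969 ft.
Tailwater y_tw = 1.16 ft: y_tw > y₂, so the jump is submerged.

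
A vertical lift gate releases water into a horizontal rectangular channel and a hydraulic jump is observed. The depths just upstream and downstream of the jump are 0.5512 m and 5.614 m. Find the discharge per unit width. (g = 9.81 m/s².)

q = 9.674 m²/s

For a rectangular channel the momentum equation gives q² = ½·g·y₁·y₂·(y₁ + y₂) = ½×9.81×0.5512×5.614×6.165 = 93.58.
q = √93.58 = 9.674 m²/s.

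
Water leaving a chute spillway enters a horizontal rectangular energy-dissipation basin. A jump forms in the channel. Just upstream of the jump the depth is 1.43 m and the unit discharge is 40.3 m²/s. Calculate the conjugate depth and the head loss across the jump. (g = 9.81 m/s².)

y₂ = 14.5 m; ΔE = 27.0 m

V₁ = q/y₁ = 40.3/1.43 = 28.2 m/s. Fr₁ = V₁/√(g·y₁) = 28.2/√(9.81×1.43) = 7.52.
From the momentum equation for a rectangular channel, y₂/y₁ = ½[√(1 + 8Fr₁²) − 1] = ½[√453.9 − 1] = 10.2.
y₂ = 10.2 × 1.43 = 14.5 m.
V₂ = q/y₂ = 40.3/14.5 = 2.78 m/s. E₁ = y₁ + V₁²/2g = 41.9 m; E₂ = y₂ + V₂²/2g = 14.9 m. ΔE = E₁ − E₂ = 27.0 m.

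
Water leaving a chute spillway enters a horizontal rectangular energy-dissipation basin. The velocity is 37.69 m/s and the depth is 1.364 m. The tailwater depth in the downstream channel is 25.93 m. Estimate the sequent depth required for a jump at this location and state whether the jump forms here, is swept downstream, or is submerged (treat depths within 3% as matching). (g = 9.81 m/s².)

Fr₁ = V₁/√(g·y₁) = 37.69/√(9.81×1.364) = 10.30.
From the momentum equation for a rectangular channel, y₂/y₁ = ½[√(1 + 8Fr₁²) − 1] = ½[√850.30 − 1] = 14.08.
y₂ = 14.08 × 1.364 = 19.21 m.
Tailwater y_tw = 25.93 m: y_tw > y₂, so the jump is submerged.

y₂ = 19.21 m; the jump is submerged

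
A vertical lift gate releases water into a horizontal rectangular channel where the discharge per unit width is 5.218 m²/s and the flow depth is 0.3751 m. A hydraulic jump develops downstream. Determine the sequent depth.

y₂ = 3.664 m

V₁ = q/y₁ = 5.218/0.3751 = 13.91 m/s. Fr₁ = V₁/√(g·y₁) = 13.91/√(9.81×0.3751) = 7.252.
From the momentum equation for a rectangular channel, y₂/y₁ = ½[√(1 + 8Fr₁²) − 1] = ½[√421.71 − 1] = 9.768.
y₂ = 9.768 × 0.3751 = 3.664 m.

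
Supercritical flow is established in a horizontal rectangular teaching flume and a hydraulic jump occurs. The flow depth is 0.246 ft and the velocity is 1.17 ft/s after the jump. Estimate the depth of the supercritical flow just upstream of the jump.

Fr₂ = V₂/√(g·y₂) = 1.17/√(32.2×0.246) = 0.416.
Applying the sequent-depth relation in reverse, y₁/y₂ = ½[√(1 + 8Fr₂²) − 1] = ½[√2.383 − 1] = 0.272.
y₁ = 0.272 × 0.246 = 0.0669 ft.

y₁ = 0.0669 ft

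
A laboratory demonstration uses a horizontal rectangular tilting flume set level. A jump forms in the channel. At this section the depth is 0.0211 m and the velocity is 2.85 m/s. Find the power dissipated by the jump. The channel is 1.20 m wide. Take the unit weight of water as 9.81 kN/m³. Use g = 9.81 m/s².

Fr₁ = V₁/√(g·y₁) = 2.85/√(9.81×0.0211) = 6.26.
Sequent-depth ratio: y₂/y₁ = ½[√(1 + 8Fr₁²) − 1] = ½[√314.9 − 1] = 8.37.
y₂ = 8.37 × 0.0211 = 0.177 m.
Head loss: ΔE = (y₂ − y₁)³/(4y₁y₂) = (0.177 − 0.0211)³/(4×0.0211×0.177) = 0.00377/0.0149 = 0.253 m.
q = V₁·y₁ = 2.85 × 0.0211 = 0.0601 m²/s. Q = q·b = 0.0601 × 1.20 = 0.0722 m³/s. P = γ·Q·ΔE = 9.81 × 0.0722 × 0.253 = 0.179 kW.

P = 0.179 kW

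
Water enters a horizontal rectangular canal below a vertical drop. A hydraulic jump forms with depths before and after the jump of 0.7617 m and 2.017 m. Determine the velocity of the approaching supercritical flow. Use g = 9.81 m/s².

For a rectangular channel the momentum equation gives q² = ½·g·y₁·y₂·(y₁ + y₂) = ½×9.81×0.7617×2.017×2.779 = 20.94.
q = √20.94 = 4.576 m²/s.
V₁ = q/y₁ = 4.576/0.7617 = 6.008 m/s.

V₁ = 6.008 m/s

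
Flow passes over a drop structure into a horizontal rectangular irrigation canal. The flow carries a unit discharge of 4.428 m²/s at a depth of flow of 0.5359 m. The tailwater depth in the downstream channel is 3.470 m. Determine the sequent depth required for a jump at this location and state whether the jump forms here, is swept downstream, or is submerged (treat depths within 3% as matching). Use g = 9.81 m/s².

y₂ = 2.476 m; the jump is submerged

V₁ = q/y₁ = 4.428/0.5359 = 8.263 m/s. Fr₁ = V₁/√(g·y₁) = 8.263/√(9.81×0.5359) = 3.604.
Bélanger equation: y₂/y₁ = ½[√(1 + 8Fr₁²) − 1] = ½[√104.89 − 1] = 4.621.
y₂ = 4.621 × 0.5359 = 2.476 m.
Tailwater y_tw = 3.470 m: y_tw > y₂, so the jump is submerged.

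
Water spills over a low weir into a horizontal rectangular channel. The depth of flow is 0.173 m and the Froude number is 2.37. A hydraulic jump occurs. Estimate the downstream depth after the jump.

y₂ = 0.500 m

Fr₁ = 2.37 (given).
From the momentum equation for a rectangular channel, y₂/y₁ = ½[√(1 + 8Fr₁²) − 1] = ½[√45.94 − 1] = 2.89.
y₂ = 2.89 × 0.173 = 0.500 m.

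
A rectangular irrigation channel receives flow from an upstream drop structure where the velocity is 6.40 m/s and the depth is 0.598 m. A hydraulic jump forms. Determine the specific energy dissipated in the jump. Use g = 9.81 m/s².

ΔE = 0.535 m

Fr₁ = V₁/√(g·y₁) = 6.40/√(9.81×0.598) = 2.64.
By Bélanger, y₂/y₁ = ½[√(1 + 8Fr₁²) − 1] = ½[√56.86 − 1] = 3.27.
y₂ = 3.27 × 0.598 = 1.96 m.
Head loss: ΔE = (y₂ − y₁)³/(4y₁y₂) = (1.96 − 0.598)³/(4×0.598×1.96) = 2.50/4.68 = 0.535 m.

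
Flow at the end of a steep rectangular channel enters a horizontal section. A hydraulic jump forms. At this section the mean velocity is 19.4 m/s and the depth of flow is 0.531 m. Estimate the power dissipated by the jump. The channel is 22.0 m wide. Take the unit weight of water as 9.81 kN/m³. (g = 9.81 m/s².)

Fr₁ = V₁/√(g·y₁) = 19.4/√(9.81×0.531) = 8.50.
By Bélanger, y₂/y₁ = ½[√(1 + 8Fr₁²) − 1] = ½[√579.0 − 1] = 11.5.
y₂ = 11.5 × 0.531 = 6.12 m.
Head loss: ΔE = (y₂ − y₁)³/(4y₁y₂) = (6.12 − 0.531)³/(4×0.531×6.12) = 175/13.0 = 13.4 m.
q = V₁·y₁ = 19.4 × 0.531 = 10.3 m²/s. Q = q·b = 10.3 × 22.0 = 227 m³/s. P = γ·Q·ΔE = 9.81 × 227 × 13.4 = 29894 kW.

P = 29894 kW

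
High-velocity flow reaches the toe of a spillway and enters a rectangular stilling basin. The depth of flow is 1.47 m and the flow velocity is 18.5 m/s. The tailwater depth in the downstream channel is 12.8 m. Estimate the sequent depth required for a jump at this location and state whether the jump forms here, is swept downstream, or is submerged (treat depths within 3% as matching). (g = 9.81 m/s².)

Fr₁ = V₁/√(g·y₁) = 18.5/√(9.81×1.47) = 4.87.
Bélanger equation: y₂/y₁ = ½[√(1 + 8Fr₁²) − 1] = ½[√190.9 − 1] = 6.41.
y₂ = 6.41 × 1.47 = 9.42 m.
Tailwater y_tw = 12.8 m: y_tw > y₂, so the jump is submerged.

y₂ = 9.42 m; the jump is submerged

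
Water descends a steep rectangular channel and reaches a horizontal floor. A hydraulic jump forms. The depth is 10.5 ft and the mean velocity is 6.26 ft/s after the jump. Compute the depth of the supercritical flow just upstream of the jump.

y₁ = 2.04 ft

Fr₂ = V₂/√(g·y₂) = 6.26/√(32.2×10.5) = 0.340.
Applying the sequent-depth relation in reverse, y₁/y₂ = ½[√(1 + 8Fr₂²) − 1] = ½[√1.927 − 1] = 0.194.
y₁ = 0.194 × 10.5 = 2.04 ft.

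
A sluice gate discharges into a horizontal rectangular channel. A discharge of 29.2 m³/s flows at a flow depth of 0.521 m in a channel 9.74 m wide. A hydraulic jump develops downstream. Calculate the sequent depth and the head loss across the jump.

y₂ = 1.63 m; ΔE = 0.404 m

q = Q/b = 29.2/9.74 = 3.00 m²/s; V₁ = q/y₁ = 5.75 m/s. Fr₁ = V₁/√(g·y₁) = 2.55.
Bélanger equation: y₂/y₁ = ½[√(1 + 8Fr₁²) − 1] = ½[√52.83 − 1] = 3.13.
y₂ = 3.13 × 0.521 = 1.63 m.
V₂ = q/y₂ = 3.00/1.63 = 1.84 m/s. E₁ = y₁ + V₁²/2g = 2.21 m; E₂ = y₂ + V₂²/2g = 1.80 m. ΔE = E₁ − E₂ = 0.404 m.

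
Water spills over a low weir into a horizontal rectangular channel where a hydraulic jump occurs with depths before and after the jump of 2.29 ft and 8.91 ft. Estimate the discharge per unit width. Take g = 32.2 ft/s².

For a rectangular channel the momentum equation gives q² = ½·g·y₁·y₂·(y₁ + y₂) = ½×32.2×2.29×8.91×11.2 = 3679.
q = √3679 = 60.7 ft²/s.

q = 60.7 ft²/s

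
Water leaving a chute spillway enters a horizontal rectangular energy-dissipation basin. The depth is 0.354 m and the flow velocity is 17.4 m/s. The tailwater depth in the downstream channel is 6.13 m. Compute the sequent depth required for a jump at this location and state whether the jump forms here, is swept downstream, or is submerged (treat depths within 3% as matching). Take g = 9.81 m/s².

Fr₁ = V₁/√(g·y₁) = 17.4/√(9.81×0.354) = 9.34.
Bélanger equation: y₂/y₁ = ½[√(1 + 8Fr₁²) − 1] = ½[√698.5 − 1] = 12.7.
y₂ = 12.7 × 0.354 = 4.50 m.
Tailwater y_tw = 6.13 m: y_tw > y₂, so the jump is submerged.

y₂ = 4.50 m; the jump is submerged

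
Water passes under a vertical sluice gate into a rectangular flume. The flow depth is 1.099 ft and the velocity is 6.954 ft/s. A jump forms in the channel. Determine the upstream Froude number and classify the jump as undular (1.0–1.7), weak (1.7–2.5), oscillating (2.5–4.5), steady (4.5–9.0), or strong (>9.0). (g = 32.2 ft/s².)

Fr₁ = V₁/√(g·y₁) = 6.954/√(32.2×1.099) = 1.169.
Fr₁ = 1.169 lies in the undular range.

Fr₁ = 1.169; undular jump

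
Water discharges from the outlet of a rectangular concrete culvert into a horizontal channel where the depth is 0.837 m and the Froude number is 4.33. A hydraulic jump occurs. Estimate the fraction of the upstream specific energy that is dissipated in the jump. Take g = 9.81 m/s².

ΔE/E₁ = 0.428 (42.8%)

Fr₁ = 4.33 (given).
By Bélanger, y₂/y₁ = ½[√(1 + 8Fr₁²) − 1] = ½[√151.0 − 1] = 5.64.
y₂ = 5.64 × 0.837 = 4.72 m.
E₁ = y₁(1 + Fr₁²/2) = 0.837×(1 + 4.33²/2) = 8.68 m. ΔE = (y₂ − y₁)³/(4y₁y₂) = 3.71 m. ΔE/E₁ = 3.71/8.68 = 0.428.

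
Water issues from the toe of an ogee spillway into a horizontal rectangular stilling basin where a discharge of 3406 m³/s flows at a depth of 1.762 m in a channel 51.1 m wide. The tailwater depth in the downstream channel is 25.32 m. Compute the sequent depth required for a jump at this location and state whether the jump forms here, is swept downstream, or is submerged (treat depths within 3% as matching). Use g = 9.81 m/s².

q = Q/b = 3406/51.1 = 66.65 m²/s; V₁ = q/y₁ = 37.83 m/s. Fr₁ = V₁/√(g·y₁) = 9.099.
Bélanger equation: y₂/y₁ = ½[√(1 + 8Fr₁²) − 1] = ½[√663.29 − 1] = 12.38.
y₂ = 12.38 × 1.762 = 21.81 m.
Tailwater y_tw = 25.32 m: y_tw > y₂, so the jump is submerged.

y₂ = 21.81 m; the jump is submerged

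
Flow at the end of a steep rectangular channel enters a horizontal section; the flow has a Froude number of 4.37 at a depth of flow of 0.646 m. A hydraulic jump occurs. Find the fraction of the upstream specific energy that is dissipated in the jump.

Fr₁ = 4.37 (given).
Sequent-depth ratio: y₂/y₁ = ½[√(1 + 8Fr₁²) − 1] = ½[√153.8 − 1] = 5.70.
y₂ = 5.70 × 0.646 = 3.68 m.
E₁ = y₁(1 + Fr₁²/2) = 0.646×(1 + 4.37²/2) = 6.81 m. ΔE = (y₂ − y₁)³/(4y₁y₂) = 2.94 m. ΔE/E₁ = 2.94/6.81 = 0.432.

ΔE/E₁ = 0.432 (43.2%)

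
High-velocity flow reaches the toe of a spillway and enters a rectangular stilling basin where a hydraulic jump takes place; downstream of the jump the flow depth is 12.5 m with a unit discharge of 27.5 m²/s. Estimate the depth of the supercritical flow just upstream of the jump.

V₂ = q/y₂ = 27.5/12.5 = 2.20 m/s; Fr₂ = V₂/√(g·y₂) = 0.199.
From the momentum equation (using Fr₂), y₁/y₂ = ½[√(1 + 8Fr₂²) − 1] = ½[√1.316 − 1] = 0.0735.
y₁ = 0.0735 × 12.5 = 0.919 m.

y₁ = 0.919 m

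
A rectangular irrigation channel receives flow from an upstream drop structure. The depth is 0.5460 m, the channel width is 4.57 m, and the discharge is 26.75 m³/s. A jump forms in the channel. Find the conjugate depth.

q = Q/b = 26.75/4.57 = 5.853 m²/s; V₁ = q/y₁ = 10.72 m/s. Fr₁ = V₁/√(g·y₁) = 4.632.
From the momentum equation for a rectangular channel, y₂/y₁ = ½[√(1 + 8Fr₁²) − 1] = ½[√172.66 − 1] = 6.070.
y₂ = 6.070 × 0.5460 = 3.314 m.

y₂ = 3.314 m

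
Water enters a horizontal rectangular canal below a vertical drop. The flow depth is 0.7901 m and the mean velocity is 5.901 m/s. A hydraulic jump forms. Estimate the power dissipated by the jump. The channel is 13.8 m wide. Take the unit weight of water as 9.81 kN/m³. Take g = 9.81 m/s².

P = 179.0 kW

Fr₁ = V₁/√(g·y₁) = 5.901/√(9.81×0.7901) = 2.120.
Conjugate-depth relation: y₂/y₁ = ½[√(1 + 8Fr₁²) − 1] = ½[√36.941 − 1] = 2.539.
y₂ = 2.539 × 0.7901 = 2.006 m.
Head loss: ΔE = (y₂ − y₁)³/(4y₁y₂) = (2.006 − 0.7901)³/(4×0.7901×2.006) = 1.798/6.340 = 0.2836 m.
q = V₁·y₁ = 5.901 × 0.7901 = 4.662 m²/s. Q = q·b = 4.662 × 13.8 = 64.34 m³/s. P = γ·Q·ΔE = 9.81 × 64.34 × 0.2836 = 179.0 kW.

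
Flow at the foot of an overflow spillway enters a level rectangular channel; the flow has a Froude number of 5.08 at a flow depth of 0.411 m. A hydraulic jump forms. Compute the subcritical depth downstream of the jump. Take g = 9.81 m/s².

Fr₁ = 5.08 (given).
Bélanger equation: y₂/y₁ = ½[√(1 + 8Fr₁²) − 1] = ½[√207.5 − 1] = 6.70.
y₂ = 6.70 × 0.411 = 2.75 m.

y₂ = 2.75 m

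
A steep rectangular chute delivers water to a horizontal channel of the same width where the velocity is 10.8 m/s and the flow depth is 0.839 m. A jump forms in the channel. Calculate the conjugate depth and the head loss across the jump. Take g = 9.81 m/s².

y₂ = 4.07 m; ΔE = 2.46 m

Fr₁ = V₁/√(g·y₁) = 10.8/√(9.81×0.839) = 3.76.
Bélanger equation: y₂/y₁ = ½[√(1 + 8Fr₁²) − 1] = ½[√114.4 − 1] = 4.85.
y₂ = 4.85 × 0.839 = 4.07 m.
Head loss: ΔE = (y₂ − y₁)³/(4y₁y₂) = (4.07 − 0.839)³/(4×0.839×4.07) = 33.6/13.6 = 2.46 m.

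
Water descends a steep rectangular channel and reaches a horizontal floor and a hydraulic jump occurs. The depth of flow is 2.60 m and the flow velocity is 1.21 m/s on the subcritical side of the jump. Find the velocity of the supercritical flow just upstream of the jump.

V₁ = 11.6 m/s

Fr₂ = V₂/√(g·y₂) = 1.21/√(9.81×2.60) = 0.240.
Since the conjugate-depth ratio holds either way, y₁/y₂ = ½[√(1 + 8Fr₂²) − 1] = ½[√1.459 − 1] = 0.104.
y₁ = 0.104 × 2.60 = 0.270 m.
V₁ = q/y₁ = 3.15/0.270 = 11.6 m/s.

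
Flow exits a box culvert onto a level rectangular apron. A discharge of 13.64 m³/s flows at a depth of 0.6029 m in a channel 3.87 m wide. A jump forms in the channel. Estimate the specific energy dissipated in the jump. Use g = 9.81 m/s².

ΔE = 0.3726 m

q = Q/b = 13.64/3.87 = 3.525 m²/s; V₁ = q/y₁ = 5.846 m/s. Fr₁ = V₁/√(g·y₁) = 2.404.
Conjugate-depth relation: y₂/y₁ = ½[√(1 + 8Fr₁²) − 1] = ½[√47.227 − 1] = 2.936.
y₂ = 2.936 × 0.6029 = 1.770 m.
V₂ = q/y₂ = 3.525/1.770 = 1.991 m/s. E₁ = y₁ + V₁²/2g = 2.345 m; E₂ = y₂ + V₂²/2g = 1.972 m. ΔE = E₁ − E₂ = 0.3726 m.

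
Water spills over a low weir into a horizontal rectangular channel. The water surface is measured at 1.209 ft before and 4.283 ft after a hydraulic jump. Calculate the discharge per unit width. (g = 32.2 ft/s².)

q = 21.40 ft²/s

For a rectangular channel the momentum equation gives q² = ½·g·y₁·y₂·(y₁ + y₂) = ½×32.2×1.209×4.283×5.492 = 457.9.
q = √457.9 = 21.40 ft²/s.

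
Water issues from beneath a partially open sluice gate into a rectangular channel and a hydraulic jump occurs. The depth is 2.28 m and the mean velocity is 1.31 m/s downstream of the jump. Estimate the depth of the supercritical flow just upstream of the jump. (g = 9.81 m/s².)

Fr₂ = V₂/√(g·y₂) = 1.31/√(9.81×2.28) = 0.277.
Applying the sequent-depth relation in reverse, y₁/y₂ = ½[√(1 + 8Fr₂²) − 1] = ½[√1.614 − 1] = 0.135.
y₁ = 0.135 × 2.28 = 0.308 m.

y₁ = 0.308 m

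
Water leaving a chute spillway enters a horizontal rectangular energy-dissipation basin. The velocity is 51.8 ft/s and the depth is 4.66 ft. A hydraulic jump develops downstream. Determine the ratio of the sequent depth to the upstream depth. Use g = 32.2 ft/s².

Fr₁ = V₁/√(g·y₁) = 51.8/√(32.2×4.66) = 4.23.
From the momentum equation for a rectangular channel, y₂/y₁ = ½[√(1 + 8Fr₁²) − 1] = ½[√144.1 − 1] = 5.50.

y₂/y₁ = 5.50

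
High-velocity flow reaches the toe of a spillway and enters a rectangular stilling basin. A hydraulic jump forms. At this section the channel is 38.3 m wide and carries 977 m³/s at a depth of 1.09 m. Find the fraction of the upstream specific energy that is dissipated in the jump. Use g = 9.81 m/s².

q = Q/b = 977/38.3 = 25.5 m²/s; V₁ = q/y₁ = 23.4 m/s. Fr₁ = V₁/√(g·y₁) = 7.16.
By Bélanger, y₂/y₁ = ½[√(1 + 8Fr₁²) − 1] = ½[√410.8 − 1] = 9.63.
y₂ = 9.63 × 1.09 = 10.5 m.
E₁ = y₁ + V₁²/2g = 29.0 m. ΔE = (y₂ − y₁)³/(4y₁y₂) = 18.2 m. ΔE/E₁ = 18.2/29.0 = 0.628.

ΔE/E₁ = 0.628 (62.8%)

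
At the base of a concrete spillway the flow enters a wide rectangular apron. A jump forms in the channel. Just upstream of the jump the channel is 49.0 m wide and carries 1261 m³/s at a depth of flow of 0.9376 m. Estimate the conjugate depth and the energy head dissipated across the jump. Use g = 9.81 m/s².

y₂ = 11.54 m; ΔE = 27.54 m

q = Q/b = 1261/49.0 = 25.73 m²/s; V₁ = q/y₁ = 27.45 m/s. Fr₁ = V₁/√(g·y₁) = 9.050.
Bélanger equation: y₂/y₁ = ½[√(1 + 8Fr₁²) − 1] = ½[√656.25 − 1] = 12.31.
y₂ = 12.31 × 0.9376 = 11.54 m.
Head loss: ΔE = (y₂ − y₁)³/(4y₁y₂) = (11.54 − 0.9376)³/(4×0.9376×11.54) = 1192/43.28 = 27.54 m.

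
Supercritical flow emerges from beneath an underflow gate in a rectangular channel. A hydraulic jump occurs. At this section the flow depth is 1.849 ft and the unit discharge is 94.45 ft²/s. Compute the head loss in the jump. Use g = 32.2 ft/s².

V₁ = q/y₁ = 94.45/1.849 = 51.08 ft/s. Fr₁ = V₁/√(g·y₁) = 51.08/√(32.2×1.849) = 6.620.
By Bélanger, y₂/y₁ = ½[√(1 + 8Fr₁²) − 1] = ½[√351.61 − 1] = 8.876.
y₂ = 8.876 × 1.849 = 16.41 ft.
Head loss: ΔE = (y₂ − y₁)³/(4y₁y₂) = (16.41 − 1.849)³/(4×1.849×16.41) = 3088/121.4 = 25.44 ft.

ΔE = 25.44 ft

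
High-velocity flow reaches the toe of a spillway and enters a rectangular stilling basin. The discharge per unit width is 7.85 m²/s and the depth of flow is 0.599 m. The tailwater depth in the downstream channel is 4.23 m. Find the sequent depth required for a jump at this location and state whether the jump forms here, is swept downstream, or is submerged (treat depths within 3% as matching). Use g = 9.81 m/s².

y₂ = 4.29 m; the jump forms here

V₁ = q/y₁ = 7.85/0.599 = 13.1 m/s. Fr₁ = V₁/√(g·y₁) = 13.1/√(9.81×0.599) = 5.41.
Bélanger equation: y₂/y₁ = ½[√(1 + 8Fr₁²) − 1] = ½[√234.8 − 1] = 7.16.
y₂ = 7.16 × 0.599 = 4.29 m.
Tailwater y_tw = 4.23 m: y_tw ≈ y₂, so the jump forms here.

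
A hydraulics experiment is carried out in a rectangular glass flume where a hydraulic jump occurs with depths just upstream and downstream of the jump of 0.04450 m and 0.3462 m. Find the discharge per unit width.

For a rectangular channel the momentum equation gives q² = ½·g·y₁·y₂·(y₁ + y₂) = ½×9.81×0.04450×0.3462×0.3907 = 0.02952.
q = √0.02952 = 0.1718 m²/s.

q = 0.1718 m²/s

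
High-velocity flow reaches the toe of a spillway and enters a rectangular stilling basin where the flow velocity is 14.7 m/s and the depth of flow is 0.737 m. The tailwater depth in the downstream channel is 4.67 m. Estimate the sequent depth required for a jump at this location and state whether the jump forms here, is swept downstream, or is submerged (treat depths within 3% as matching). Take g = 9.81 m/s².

Fr₁ = V₁/√(g·y₁) = 14.7/√(9.81×0.737) = 5.47.
Conjugate-depth relation: y₂/y₁ = ½[√(1 + 8Fr₁²) − 1] = ½[√240.1 − 1] = 7.25.
y₂ = 7.25 × 0.737 = 5.34 m.
Tailwater y_tw = 4.67 m: y_tw < y₂, so the jump is swept downstream.

y₂ = 5.34 m; the jump is swept downstream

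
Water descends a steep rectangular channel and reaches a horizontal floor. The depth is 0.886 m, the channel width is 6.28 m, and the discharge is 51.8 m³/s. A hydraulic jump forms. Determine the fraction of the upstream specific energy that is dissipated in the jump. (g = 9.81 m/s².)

ΔE/E₁ = 0.281 (28.1%)

q = Q/b = 51.8/6.28 = 8.25 m²/s; V₁ = q/y₁ = 9.31 m/s. Fr₁ = V₁/√(g·y₁) = 3.16.
Bélanger equation: y₂/y₁ = ½[√(1 + 8Fr₁²) − 1] = ½[√80.77 − 1] = 3.99.
y₂ = 3.99 × 0.886 = 3.54 m.
E₁ = y₁ + V₁²/2g = 5.30 m. ΔE = (y₂ − y₁)³/(4y₁y₂) = 1.49 m. ΔE/E₁ = 1.49/5.30 = 0.281.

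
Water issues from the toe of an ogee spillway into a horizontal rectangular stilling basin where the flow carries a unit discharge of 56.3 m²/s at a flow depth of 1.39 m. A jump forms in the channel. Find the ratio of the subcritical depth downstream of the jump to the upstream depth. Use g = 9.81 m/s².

V₁ = q/y₁ = 56.3/1.39 = 40.5 m/s. Fr₁ = V₁/√(g·y₁) = 40.5/√(9.81×1.39) = 11.0.
Bélanger equation: y₂/y₁ = ½[√(1 + 8Fr₁²) − 1] = ½[√963.5 − 1] = 15.0.

y₂/y₁ = 15.0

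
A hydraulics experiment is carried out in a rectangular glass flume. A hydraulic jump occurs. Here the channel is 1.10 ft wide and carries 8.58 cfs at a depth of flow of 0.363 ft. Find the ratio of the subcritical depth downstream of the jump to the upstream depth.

q = Q/b = 8.58/1.10 = 7.80 ft²/s; V₁ = q/y₁ = 21.5 ft/s. Fr₁ = V₁/√(g·y₁) = 6.29.
Conjugate-depth relation: y₂/y₁ = ½[√(1 + 8Fr₁²) − 1] = ½[√317.0 − 1] = 8.40.

y₂/y₁ = 8.40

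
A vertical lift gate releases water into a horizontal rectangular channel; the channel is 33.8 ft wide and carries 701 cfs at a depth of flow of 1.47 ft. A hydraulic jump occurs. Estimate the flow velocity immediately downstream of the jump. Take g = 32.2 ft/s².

V₂ = 5.78 ft/s

q = Q/b = 701/33.8 = 20.7 ft²/s; V₁ = q/y₁ = 14.1 ft/s. Fr₁ = V₁/√(g·y₁) = 2.05.
Bélanger equation: y₂/y₁ = ½[√(1 + 8Fr₁²) − 1] = ½[√34.64 − 1] = 2.44.
y₂ = 2.44 × 1.47 = 3.59 ft.
V₂ = q/y₂ = 20.7/3.59 = 5.78 ft/s.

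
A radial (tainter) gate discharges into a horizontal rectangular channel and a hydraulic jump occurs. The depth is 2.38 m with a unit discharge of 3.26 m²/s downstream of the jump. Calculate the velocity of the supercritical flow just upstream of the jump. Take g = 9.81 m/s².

V₂ = q/y₂ = 3.26/2.38 = 1.37 m/s; Fr₂ = V₂/√(g·y₂) = 0.283.
The Bélanger relation is symmetric: y₁/y₂ = ½[√(1 + 8Fr₂²) − 1] = ½[√1.643 − 1] = 0.141.
y₁ = 0.141 × 2.38 = 0.335 m.
V₁ = q/y₁ = 3.26/0.335 = 9.72 m/s.

V₁ = 9.72 m/s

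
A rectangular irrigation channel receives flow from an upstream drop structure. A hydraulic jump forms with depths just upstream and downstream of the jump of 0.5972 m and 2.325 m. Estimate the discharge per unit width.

q = 4.461 m²/s

For a rectangular channel the momentum equation gives q² = ½·g·y₁·y₂·(y₁ + y₂) = ½×9.81×0.5972×2.325×2.922 = 19.90.
q = √19.90 = 4.461 m²/s.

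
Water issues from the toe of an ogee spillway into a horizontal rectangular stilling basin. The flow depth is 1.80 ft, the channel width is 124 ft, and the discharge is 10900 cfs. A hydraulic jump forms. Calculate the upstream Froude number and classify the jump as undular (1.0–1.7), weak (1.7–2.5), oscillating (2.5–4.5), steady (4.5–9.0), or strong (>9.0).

Fr₁ = 6.41; steady jump

q = Q/b = 10900/124 = 87.9 ft²/s; V₁ = q/y₁ = 48.8 ft/s. Fr₁ = V₁/√(g·y₁) = 6.41.
Fr₁ = 6.41 lies in the steady range.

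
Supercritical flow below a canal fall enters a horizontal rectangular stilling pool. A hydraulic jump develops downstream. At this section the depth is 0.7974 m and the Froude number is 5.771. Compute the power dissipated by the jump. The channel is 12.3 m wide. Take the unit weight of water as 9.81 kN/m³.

P = 12003 kW

Fr₁ = 5.771 (given).
Sequent-depth ratio: y₂/y₁ = ½[√(1 + 8Fr₁²) − 1] = ½[√267.44 − 1] = 7.677.
y₂ = 7.677 × 0.7974 = 6.121 m.
V₁ = Fr₁·√(g·y₁) = 5.771×√(9.81×0.7974) = 16.14 m/s; q = V₁·y₁ = 12.87 m²/s. V₂ = q/y₂ = 12.87/6.121 = 2.103 m/s. E₁ = y₁ + V₁²/2g = 14.08 m; E₂ = y₂ + V₂²/2g = 6.347 m. ΔE = E₁ − E₂ = 7.729 m.
Q = q·b = 12.87 × 12.3 = 158.3 m³/s. P = γ·Q·ΔE = 9.81 × 158.3 × 7.729 = 12003 kW.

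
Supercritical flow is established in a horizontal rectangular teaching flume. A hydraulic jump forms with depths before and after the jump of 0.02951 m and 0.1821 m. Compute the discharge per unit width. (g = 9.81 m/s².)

q = 0.07468 m²/s

For a rectangular channel the momentum equation gives q² = ½·g·y₁·y₂·(y₁ + y₂) = ½×9.81×0.02951×0.1821×0.2116 = 0.005578.
q = √0.005578 = 0.07468 m²/s.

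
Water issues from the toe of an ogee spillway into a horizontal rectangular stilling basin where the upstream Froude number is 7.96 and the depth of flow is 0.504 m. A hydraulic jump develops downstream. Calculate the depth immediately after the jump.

y₂ = 5.43 m

Fr₁ = 7.96 (given).
Conjugate-depth relation: y₂/y₁ = ½[√(1 + 8Fr₁²) − 1] = ½[√507.9 − 1] = 10.8.
y₂ = 10.8 × 0.504 = 5.43 m.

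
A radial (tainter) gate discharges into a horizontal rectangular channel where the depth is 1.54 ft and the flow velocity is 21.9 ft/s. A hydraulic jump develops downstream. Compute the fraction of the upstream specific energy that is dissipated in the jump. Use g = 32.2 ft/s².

Fr₁ = V₁/√(g·y₁) = 21.9/√(32.2×1.54) = 3.11.
Bélanger equation: y₂/y₁ = ½[√(1 + 8Fr₁²) − 1] = ½[√78.38 − 1] = 3.93.
y₂ = 3.93 × 1.54 = 6.05 ft.
E₁ = y₁ + V₁²/2g = 8.99 ft. ΔE = (y₂ − y₁)³/(4y₁y₂) = 2.46 ft. ΔE/E₁ = 2.46/8.99 = 0.273.

ΔE/E₁ = 0.273 (27.3%)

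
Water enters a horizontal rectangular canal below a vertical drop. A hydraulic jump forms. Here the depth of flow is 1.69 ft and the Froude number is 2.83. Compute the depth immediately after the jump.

y₂ = 5.97 ft

Fr₁ = 2.83 (given).
Bélanger equation: y₂/y₁ = ½[√(1 + 8Fr₁²) − 1] = ½[√65.07 − 1] = 3.53.
y₂ = 3.53 × 1.69 = 5.97 ft.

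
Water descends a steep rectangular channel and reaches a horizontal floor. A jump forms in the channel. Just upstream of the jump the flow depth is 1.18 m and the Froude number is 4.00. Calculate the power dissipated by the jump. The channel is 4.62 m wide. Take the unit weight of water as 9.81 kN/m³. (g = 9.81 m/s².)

Fr₁ = 4.00 (given).
Sequent-depth ratio: y₂/y₁ = ½[√(1 + 8Fr₁²) − 1] = ½[√129.0 − 1] = 5.18.
y₂ = 5.18 × 1.18 = 6.11 m.
Head loss: ΔE = (y₂ − y₁)³/(4y₁y₂) = (6.11 − 1.18)³/(4×1.18×6.11) = 120/28.8 = 4.16 m.
V₁ = Fr₁·√(g·y₁) = 4.00×√(9.81×1.18) = 13.6 m/s; q = V₁·y₁ = 16.1 m²/s. Q = q·b = 16.1 × 4.62 = 74.2 m³/s. P = γ·Q·ΔE = 9.81 × 74.2 × 4.16 = 3026 kW.

P = 3026 kW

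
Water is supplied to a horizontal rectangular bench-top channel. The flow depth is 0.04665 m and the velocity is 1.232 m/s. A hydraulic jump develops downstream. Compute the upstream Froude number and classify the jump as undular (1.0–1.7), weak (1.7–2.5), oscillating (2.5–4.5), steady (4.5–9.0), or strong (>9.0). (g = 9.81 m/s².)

Fr₁ = 1.821; weak jump

Fr₁ = V₁/√(g·y₁) = 1.232/√(9.81×0.04665) = 1.821.
Fr₁ = 1.821 lies in the weak range.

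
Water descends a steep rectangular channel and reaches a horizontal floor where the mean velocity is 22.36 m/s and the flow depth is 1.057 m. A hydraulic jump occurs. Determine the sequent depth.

Fr₁ = V₁/√(g·y₁) = 22.36/√(9.81×1.057) = 6.944.
Sequent-depth ratio: y₂/y₁ = ½[√(1 + 8Fr₁²) − 1] = ½[√386.74 − 1] = 9.333.
y₂ = 9.333 × 1.057 = 9.865 m.

y₂ = 9.865 m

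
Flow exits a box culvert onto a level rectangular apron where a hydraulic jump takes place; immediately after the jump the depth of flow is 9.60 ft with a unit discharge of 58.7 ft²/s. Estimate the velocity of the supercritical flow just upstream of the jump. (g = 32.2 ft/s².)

V₁ = 30.4 ft/s

V₂ = q/y₂ = 58.7/9.60 = 6.11 ft/s; Fr₂ = V₂/√(g·y₂) = 0.348.
Applying the sequent-depth relation in reverse, y₁/y₂ = ½[√(1 + 8Fr₂²) − 1] = ½[√1.968 − 1] = 0.201.
y₁ = 0.201 × 9.60 = 1.93 ft.
V₁ = q/y₁ = 58.7/1.93 = 30.4 ft/s.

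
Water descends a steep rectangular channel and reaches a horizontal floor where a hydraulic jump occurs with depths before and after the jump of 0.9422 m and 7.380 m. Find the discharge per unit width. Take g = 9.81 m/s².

q = 16.85 m²/s

For a rectangular channel the momentum equation gives q² = ½·g·y₁·y₂·(y₁ + y₂) = ½×9.81×0.9422×7.380×8.322 = 283.8.
q = √283.8 = 16.85 m²/s.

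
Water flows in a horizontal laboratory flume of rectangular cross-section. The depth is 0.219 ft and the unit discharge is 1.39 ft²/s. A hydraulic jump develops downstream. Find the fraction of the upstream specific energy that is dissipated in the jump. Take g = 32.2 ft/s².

V₁ = q/y₁ = 1.39/0.219 = 6.35 ft/s. Fr₁ = V₁/√(g·y₁) = 6.35/√(32.2×0.219) = 2.39.
From the momentum equation for a rectangular channel, y₂/y₁ = ½[√(1 + 8Fr₁²) − 1] = ½[√46.70 − 1] = 2.92.
y₂ = 2.92 × 0.219 = 0.639 ft.
E₁ = y₁ + V₁²/2g = 0.845 ft. ΔE = (y₂ − y₁)³/(4y₁y₂) = 0.132 ft. ΔE/E₁ = 0.132/0.845 = 0.157.

ΔE/E₁ = 0.157 (15.7%)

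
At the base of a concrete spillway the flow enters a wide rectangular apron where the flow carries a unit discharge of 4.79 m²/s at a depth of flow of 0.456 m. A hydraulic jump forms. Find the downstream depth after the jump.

V₁ = q/y₁ = 4.79/0.456 = 10.5 m/s. Fr₁ = V₁/√(g·y₁) = 10.5/√(9.81×0.456) = 4.97.
By Bélanger, y₂/y₁ = ½[√(1 + 8Fr₁²) − 1] = ½[√198.3 − 1] = 6.54.
y₂ = 6.54 × 0.456 = 2.98 m.

y₂ = 2.98 m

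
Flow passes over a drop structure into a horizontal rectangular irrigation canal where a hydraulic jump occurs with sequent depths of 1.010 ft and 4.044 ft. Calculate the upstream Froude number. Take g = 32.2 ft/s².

Fr₁ = 3.165

For a rectangular channel the momentum equation gives q² = ½·g·y₁·y₂·(y₁ + y₂) = ½×32.2×1.010×4.044×5.054 = 332.3.
q = √332.3 = 18.23 ft²/s.
V₁ = q/y₁ = 18.05 ft/s; Fr₁ = V₁/√(g·y₁) = 3.165.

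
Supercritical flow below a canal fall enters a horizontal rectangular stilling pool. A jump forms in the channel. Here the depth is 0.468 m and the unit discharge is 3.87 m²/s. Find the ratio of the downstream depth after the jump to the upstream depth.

y₂/y₁ = 4.98

V₁ = q/y₁ = 3.87/0.468 = 8.27 m/s. Fr₁ = V₁/√(g·y₁) = 8.27/√(9.81×0.468) = 3.86.
Sequent-depth ratio: y₂/y₁ = ½[√(1 + 8Fr₁²) − 1] = ½[√120.2 − 1] = 4.98.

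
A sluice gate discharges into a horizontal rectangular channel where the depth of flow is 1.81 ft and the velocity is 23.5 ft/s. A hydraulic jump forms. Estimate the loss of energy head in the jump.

Fr₁ = V₁/√(g·y₁) = 23.5/√(32.2×1.81) = 3.08.
Sequent-depth ratio: y₂/y₁ = ½[√(1 + 8Fr₁²) − 1] = ½[√76.80 − 1] = 3.88.
y₂ = 3.88 × 1.81 = 7.03 ft.
Head loss: ΔE = (y₂ − y₁)³/(4y₁y₂) = (7.03 − 1.81)³/(4×1.81×7.03) = 142/50.9 = 2.79 ft.

ΔE = 2.79 ft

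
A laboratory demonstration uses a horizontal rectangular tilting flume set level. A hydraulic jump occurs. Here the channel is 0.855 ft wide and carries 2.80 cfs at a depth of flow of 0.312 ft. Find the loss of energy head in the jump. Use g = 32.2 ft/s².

ΔE = 0.613 ft

q = Q/b = 2.80/0.855 = 3.27 ft²/s; V₁ = q/y₁ = 10.5 ft/s. Fr₁ = V₁/√(g·y₁) = 3.31.
By Bélanger, y₂/y₁ = ½[√(1 + 8Fr₁²) − 1] = ½[√88.73 − 1] = 4.21.
y₂ = 4.21 × 0.312 = 1.31 ft.
Head loss: ΔE = (y₂ − y₁)³/(4y₁y₂) = (1.31 − 0.312)³/(4×0.312×1.31) = 1.00/1.64 = 0.613 ft.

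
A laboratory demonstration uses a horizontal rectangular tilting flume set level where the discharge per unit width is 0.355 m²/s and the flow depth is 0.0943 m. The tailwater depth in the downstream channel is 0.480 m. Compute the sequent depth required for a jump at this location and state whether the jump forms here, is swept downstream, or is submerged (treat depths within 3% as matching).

V₁ = q/y₁ = 0.355/0.0943 = 3.76 m/s. Fr₁ = V₁/√(g·y₁) = 3.76/√(9.81×0.0943) = 3.91.
Conjugate-depth relation: y₂/y₁ = ½[√(1 + 8Fr₁²) − 1] = ½[√123.6 − 1] = 5.06.
y₂ = 5.06 × 0.0943 = 0.477 m.
Tailwater y_tw = 0.480 m: y_tw ≈ y₂, so the jump forms here.

y₂ = 0.477 m; the jump forms here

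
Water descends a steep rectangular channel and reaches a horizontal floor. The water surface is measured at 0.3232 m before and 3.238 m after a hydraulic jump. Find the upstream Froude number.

Fr₁ = 7.429

For a rectangular channel the momentum equation gives q² = ½·g·y₁·y₂·(y₁ + y₂) = ½×9.81×0.3232×3.238×3.561 = 18.28.
q = √18.28 = 4.276 m²/s.
V₁ = q/y₁ = 13.23 m/s; Fr₁ = V₁/√(g·y₁) = 7.429.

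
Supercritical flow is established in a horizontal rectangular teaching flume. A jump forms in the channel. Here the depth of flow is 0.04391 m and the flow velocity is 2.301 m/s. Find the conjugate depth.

Fr₁ = V₁/√(g·y₁) = 2.301/√(9.81×0.04391) = 3.506.
Conjugate-depth relation: y₂/y₁ = ½[√(1 + 8Fr₁²) − 1] = ½[√99.331 − 1] = 4.483.
y₂ = 4.483 × 0.04391 = 0.1969 m.

y₂ = 0.1969 m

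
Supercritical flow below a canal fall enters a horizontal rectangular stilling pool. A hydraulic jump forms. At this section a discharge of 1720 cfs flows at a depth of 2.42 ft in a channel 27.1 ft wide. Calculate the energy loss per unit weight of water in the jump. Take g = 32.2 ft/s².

ΔE = 3.30 ft

q = Q/b = 1720/27.1 = 63.5 ft²/s; V₁ = q/y₁ = 26.2 ft/s. Fr₁ = V₁/√(g·y₁) = 2.97.
By Bélanger, y₂/y₁ = ½[√(1 + 8Fr₁²) − 1] = ½[√71.62 − 1] = 3.73.
y₂ = 3.73 × 2.42 = 9.03 ft.
Head loss: ΔE = (y₂ − y₁)³/(4y₁y₂) = (9.03 − 2.42)³/(4×2.42×9.03) = 289/87.4 = 3.30 ft.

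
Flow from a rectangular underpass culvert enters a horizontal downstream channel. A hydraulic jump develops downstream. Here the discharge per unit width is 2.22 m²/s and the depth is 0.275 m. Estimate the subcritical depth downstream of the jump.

V₁ = q/y₁ = 2.22/0.275 = 8.07 m/s. Fr₁ = V₁/√(g·y₁) = 8.07/√(9.81×0.275) = 4.91.
By Bélanger, y₂/y₁ = ½[√(1 + 8Fr₁²) − 1] = ½[√194.3 − 1] = 6.47.
y₂ = 6.47 × 0.275 = 1.78 m.

y₂ = 1.78 m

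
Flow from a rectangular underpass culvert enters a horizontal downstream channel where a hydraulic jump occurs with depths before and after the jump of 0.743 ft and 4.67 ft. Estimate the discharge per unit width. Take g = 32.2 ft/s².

q = 17.4 ft²/s

For a rectangular channel the momentum equation gives q² = ½·g·y₁·y₂·(y₁ + y₂) = ½×32.2×0.743×4.67×5.41 = 302.
q = √302 = 17.4 ft²/s.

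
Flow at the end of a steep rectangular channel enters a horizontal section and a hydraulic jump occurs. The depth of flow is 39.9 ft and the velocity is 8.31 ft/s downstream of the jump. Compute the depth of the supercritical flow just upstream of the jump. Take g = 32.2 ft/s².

Fr₂ = V₂/√(g·y₂) = 8.31/√(32.2×39.9) = 0.232.
From the momentum equation (using Fr₂), y₁/y₂ = ½[√(1 + 8Fr₂²) − 1] = ½[√1.430 − 1] = 0.0979.
y₁ = 0.0979 × 39.9 = 3.91 ft.

y₁ = 3.91 ft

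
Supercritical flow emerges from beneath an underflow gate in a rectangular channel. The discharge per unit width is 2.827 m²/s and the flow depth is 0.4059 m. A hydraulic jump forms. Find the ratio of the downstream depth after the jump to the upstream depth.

V₁ = q/y₁ = 2.827/0.4059 = 6.965 m/s. Fr₁ = V₁/√(g·y₁) = 6.965/√(9.81×0.4059) = 3.490.
From the momentum equation for a rectangular channel, y₂/y₁ = ½[√(1 + 8Fr₁²) − 1] = ½[√98.458 − 1] = 4.461.

y₂/y₁ = 4.461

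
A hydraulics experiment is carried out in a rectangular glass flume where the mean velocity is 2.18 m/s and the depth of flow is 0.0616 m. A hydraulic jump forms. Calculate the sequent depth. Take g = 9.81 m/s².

Fr₁ = V₁/√(g·y₁) = 2.18/√(9.81×0.0616) = 2.80.
By Bélanger, y₂/y₁ = ½[√(1 + 8Fr₁²) − 1] = ½[√63.91 − 1] = 3.50.
y₂ = 3.50 × 0.0616 = 0.215 m.

y₂ = 0.215 m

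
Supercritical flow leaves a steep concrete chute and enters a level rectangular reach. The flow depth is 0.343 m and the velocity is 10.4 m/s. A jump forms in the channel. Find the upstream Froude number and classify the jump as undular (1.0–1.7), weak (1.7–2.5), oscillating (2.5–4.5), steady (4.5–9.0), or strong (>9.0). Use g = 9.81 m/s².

Fr₁ = 5.67; steady jump

Fr₁ = V₁/√(g·y₁) = 10.4/√(9.81×0.343) = 5.67.
Fr₁ = 5.67 lies in the steady range.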